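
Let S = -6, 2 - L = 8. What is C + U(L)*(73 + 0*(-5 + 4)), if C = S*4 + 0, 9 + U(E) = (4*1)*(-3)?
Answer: -1557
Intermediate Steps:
L = -6 (L = 2 - 1*8 = 2 - 8 = -6)
U(E) = -21 (U(E) = -9 + (4*1)*(-3) = -9 + 4*(-3) = -9 - 12 = -21)
C = -24 (C = -6*4 + 0 = -24 + 0 = -24)
C + U(L)*(73 + 0*(-5 + 4)) = -24 - 21*(73 + 0*(-5 + 4)) = -24 - 21*(73 + 0*(-1)) = -24 - 21*(73 + 0) = -24 - 21*73 = -24 - 1533 = -1557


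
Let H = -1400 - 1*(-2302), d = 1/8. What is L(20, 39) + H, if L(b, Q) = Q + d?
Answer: 7529/8 ≈ 941.13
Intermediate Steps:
d = 1/8 ≈ 0.12500
L(b, Q) = 1/8 + Q (L(b, Q) = Q + 1/8 = 1/8 + Q)
H = 902 (H = -1400 + 2302 = 902)
L(20, 39) + H = (1/8 + 39) + 902 = 313/8 + 902 = 7529/8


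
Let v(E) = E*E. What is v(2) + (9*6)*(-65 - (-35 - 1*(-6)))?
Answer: -1940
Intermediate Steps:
v(E) = E²
v(2) + (9*6)*(-65 - (-35 - 1*(-6))) = 2² + (9*6)*(-65 - (-35 - 1*(-6))) = 4 + 54*(-65 - (-35 + 6)) = 4 + 54*(-65 - 1*(-29)) = 4 + 54*(-65 + 29) = 4 + 54*(-36) = 4 - 1944 = -1940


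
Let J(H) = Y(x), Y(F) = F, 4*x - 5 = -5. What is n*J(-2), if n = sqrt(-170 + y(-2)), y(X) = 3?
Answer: 0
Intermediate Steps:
x = 0 (x = 5/4 + (1/4)*(-5) = 5/4 - 5/4 = 0)
n = I*sqrt(167) (n = sqrt(-170 + 3) = sqrt(-167) = I*sqrt(167) ≈ 12.923*I)
J(H) = 0
n*J(-2) = (I*sqrt(167))*0 = 0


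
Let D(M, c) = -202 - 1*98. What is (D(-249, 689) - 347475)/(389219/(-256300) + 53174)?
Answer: -29711577500/4542702327 ≈ -6.5405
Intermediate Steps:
D(M, c) = -300 (D(M, c) = -202 - 98 = -300)
(D(-249, 689) - 347475)/(389219/(-256300) + 53174) = (-300 - 347475)/(389219/(-256300) + 53174) = -347775/(389219*(-1/256300) + 53174) = -347775/(-389219/256300 + 53174) = -347775/13628106981/256300 = -347775*256300/13628106981 = -29711577500/4542702327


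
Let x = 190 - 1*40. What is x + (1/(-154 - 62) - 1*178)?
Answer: -6049/216 ≈ -28.005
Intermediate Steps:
x = 150 (x = 190 - 40 = 150)
x + (1/(-154 - 62) - 1*178) = 150 + (1/(-154 - 62) - 1*178) = 150 + (1/(-216) - 178) = 150 + (-1/216 - 178) = 150 - 38449/216 = -6049/216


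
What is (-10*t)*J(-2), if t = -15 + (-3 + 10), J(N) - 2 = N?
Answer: 0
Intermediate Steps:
J(N) = 2 + N
t = -8 (t = -15 + 7 = -8)
(-10*t)*J(-2) = (-10*(-8))*(2 - 2) = 80*0 = 0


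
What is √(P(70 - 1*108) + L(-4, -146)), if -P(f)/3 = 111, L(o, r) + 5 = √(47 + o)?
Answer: √(-338 + √43) ≈ 18.206*I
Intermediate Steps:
L(o, r) = -5 + √(47 + o)
P(f) = -333 (P(f) = -3*111 = -333)
√(P(70 - 1*108) + L(-4, -146)) = √(-333 + (-5 + √(47 - 4))) = √(-333 + (-5 + √43)) = √(-338 + √43)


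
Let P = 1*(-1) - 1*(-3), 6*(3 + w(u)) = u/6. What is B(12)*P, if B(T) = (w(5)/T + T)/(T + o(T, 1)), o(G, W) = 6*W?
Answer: 5081/3888 ≈ 1.3068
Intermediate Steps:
w(u) = -3 + u/36 (w(u) = -3 + (u/6)/6 = -3 + u/36)
P = 2 (P = -1 + 3 = 2)
B(T) = (T - 103/(36*T))/(6 + T) (B(T) = ((-3 + (1/36)*5)/T + T)/(T + 6*1) = ((-3 + 5/36)/T + T)/(T + 6) = (-103/(36*T) + T)/(6 + T) = (T - 103/(36*T))/(6 + T))
B(12)*P = ((-103/36 + 12²)/(12*(6 + 12)))*2 = ((1/12)*(-103/36 + 144)/18)*2 = ((1/12)*(1/18)*(5081/36))*2 = (5081/7776)*2 = 5081/3888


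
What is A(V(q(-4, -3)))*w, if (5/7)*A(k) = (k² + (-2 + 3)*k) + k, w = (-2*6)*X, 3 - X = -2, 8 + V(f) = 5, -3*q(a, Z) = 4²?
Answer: -252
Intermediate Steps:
q(a, Z) = -16/3 (q(a, Z) = -⅓*4² = -⅓*16 = -16/3)
V(f) = -3 (V(f) = -8 + 5 = -3)
X = 5 (X = 3 - 1*(-2) = 3 + 2 = 5)
w = -60 (w = -2*6*5 = -12*5 = -60)
A(k) = 7*k²/5 + 14*k/5 (A(k) = 7*((k² + (-2 + 3)*k) + k)/5 = 7*((k² + 1*k) + k)/5 = 7*((k² + k) + k)/5 = 7*((k + k²) + k)/5 = 7*(k² + 2*k)/5 = 7*k²/5 + 14*k/5)
A(V(q(-4, -3)))*w = ((7/5)*(-3)*(2 - 3))*(-60) = ((7/5)*(-3)*(-1))*(-60) = (21/5)*(-60) = -252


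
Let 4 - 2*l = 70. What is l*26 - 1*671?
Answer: -1529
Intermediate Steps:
l = -33 (l = 2 - ½*70 = 2 - 35 = -33)
l*26 - 1*671 = -33*26 - 1*671 = -858 - 671 = -1529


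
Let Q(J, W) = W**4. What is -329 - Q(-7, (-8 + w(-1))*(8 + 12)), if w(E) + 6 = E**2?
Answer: -4569760329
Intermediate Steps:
w(E) = -6 + E**2
-329 - Q(-7, (-8 + w(-1))*(8 + 12)) = -329 - ((-8 + (-6 + (-1)**2))*(8 + 12))**4 = -329 - ((-8 + (-6 + 1))*20)**4 = -329 - ((-8 - 5)*20)**4 = -329 - (-13*20)**4 = -329 - 1*(-260)**4 = -329 - 1*4569760000 = -329 - 4569760000 = -4569760329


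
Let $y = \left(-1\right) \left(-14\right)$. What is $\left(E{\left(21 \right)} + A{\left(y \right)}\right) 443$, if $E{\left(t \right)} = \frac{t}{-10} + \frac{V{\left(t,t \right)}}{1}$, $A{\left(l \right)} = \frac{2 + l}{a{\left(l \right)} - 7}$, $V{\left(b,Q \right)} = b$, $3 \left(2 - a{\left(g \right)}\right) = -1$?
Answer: $\frac{479769}{70} \approx 6853.8$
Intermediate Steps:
$y = 14$
$a{\left(g \right)} = \frac{7}{3}$ ($a{\left(g \right)} = 2 - - \frac{1}{3} = 2 + \frac{1}{3} = \frac{7}{3}$)
$A{\left(l \right)} = - \frac{3}{7} - \frac{3 l}{14}$ ($A{\left(l \right)} = \frac{2 + l}{\frac{7}{3} - 7} = \frac{2 + l}{- \frac{14}{3}} = \left(2 + l\right) \left(- \frac{3}{14}\right) = - \frac{3}{7} - \frac{3 l}{14}$)
$E{\left(t \right)} = \frac{9 t}{10}$ ($E{\left(t \right)} = \frac{t}{-10} + \frac{t}{1} = t \left(- \frac{1}{10}\right) + t 1 = - \frac{t}{10} + t = \frac{9 t}{10}$)
$\left(E{\left(21 \right)} + A{\left(y \right)}\right) 443 = \left(\frac{9}{10} \cdot 21 - \frac{24}{7}\right) 443 = \left(\frac{189}{10} - \frac{24}{7}\right) 443 = \frac{1083}{70} \cdot 443 = \frac{479769}{70}$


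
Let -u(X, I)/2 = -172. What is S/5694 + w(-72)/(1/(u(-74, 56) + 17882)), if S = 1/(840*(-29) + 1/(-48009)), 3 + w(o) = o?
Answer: -233402460172803931/170746889186 ≈ -1.3670e+6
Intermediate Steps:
w(o) = -3 + o
u(X, I) = 344 (u(X, I) = -2*(-172) = 344)
S = -48009/1169499241 (S = 1/(-24360 - 1/48009) = 1/(-1169499241/48009) = -48009/1169499241 ≈ -4.1051e-5)
S/5694 + w(-72)/(1/(u(-74, 56) + 17882)) = -48009/1169499241/5694 + (-3 - 72)/(1/(344 + 17882)) = -48009/1169499241*1/5694 - 75/(1/18226) = -1231/170746889186 - 75/1/18226 = -1231/170746889186 - 75*18226 = -1231/170746889186 - 1366950 = -233402460172803931/170746889186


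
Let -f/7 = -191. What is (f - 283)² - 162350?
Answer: 948566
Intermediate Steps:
f = 1337 (f = -7*(-191) = 1337)
(f - 283)² - 162350 = (1337 - 283)² - 162350 = 1054² - 162350 = 1110916 - 162350 = 948566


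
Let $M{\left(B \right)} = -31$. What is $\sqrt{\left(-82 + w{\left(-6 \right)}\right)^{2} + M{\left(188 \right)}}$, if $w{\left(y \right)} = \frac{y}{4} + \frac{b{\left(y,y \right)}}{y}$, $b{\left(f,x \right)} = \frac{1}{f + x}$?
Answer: $\frac{\sqrt{35971417}}{72} \approx 83.3$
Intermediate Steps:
$w{\left(y \right)} = \frac{1}{2 y^{2}} + \frac{y}{4}$ ($w{\left(y \right)} = \frac{y}{4} + \frac{1}{\left(y + y\right) y} = y \frac{1}{4} + \frac{1}{2 y y} = \frac{y}{4} + \frac{\frac{1}{2} \frac{1}{y}}{y} = \frac{y}{4} + \frac{1}{2 y^{2}} = \frac{1}{2 y^{2}} + \frac{y}{4}$)
$\sqrt{\left(-82 + w{\left(-6 \right)}\right)^{2} + M{\left(188 \right)}} = \sqrt{\left(-82 + \frac{2 + \left(-6\right)^{3}}{4 \cdot 36}\right)^{2} - 31} = \sqrt{\left(-82 + \frac{1}{4} \cdot \frac{1}{36} \left(2 - 216\right)\right)^{2} - 31} = \sqrt{\left(-82 + \frac{1}{4} \cdot \frac{1}{36} \left(-214\right)\right)^{2} - 31} = \sqrt{\left(-82 - \frac{107}{72}\right)^{2} - 31} = \sqrt{\left(- \frac{6011}{72}\right)^{2} - 31} = \sqrt{\frac{36132121}{5184} - 31} = \sqrt{\frac{35971417}{5184}} = \frac{\sqrt{35971417}}{72}$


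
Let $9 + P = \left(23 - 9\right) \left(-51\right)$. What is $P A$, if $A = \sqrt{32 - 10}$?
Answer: $- 723 \sqrt{22} \approx -3391.2$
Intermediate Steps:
$P = -723$ ($P = -9 + \left(23 - 9\right) \left(-51\right) = -9 + 14 \left(-51\right) = -9 - 714 = -723$)
$A = \sqrt{22} \approx 4.6904$
$P A = - 723 \sqrt{22}$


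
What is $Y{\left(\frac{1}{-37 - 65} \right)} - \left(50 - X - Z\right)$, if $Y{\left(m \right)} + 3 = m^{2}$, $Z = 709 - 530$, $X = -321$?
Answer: $- \frac{2028779}{10404} \approx -195.0$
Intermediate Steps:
$Z = 179$
$Y{\left(m \right)} = -3 + m^{2}$
$Y{\left(\frac{1}{-37 - 65} \right)} - \left(50 - X - Z\right) = \left(-3 + \left(\frac{1}{-37 - 65}\right)^{2}\right) + \left(\left(-321 + 179\right) - 50\right) = \left(-3 + \left(\frac{1}{-102}\right)^{2}\right) - 192 = \left(-3 + \left(- \frac{1}{102}\right)^{2}\right) - 192 = \left(-3 + \frac{1}{10404}\right) - 192 = - \frac{31211}{10404} - 192 = - \frac{2028779}{10404}$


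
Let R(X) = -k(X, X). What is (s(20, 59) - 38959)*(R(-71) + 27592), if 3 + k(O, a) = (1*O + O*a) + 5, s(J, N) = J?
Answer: -880800180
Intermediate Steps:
k(O, a) = 2 + O + O*a (k(O, a) = -3 + ((1*O + O*a) + 5) = -3 + ((O + O*a) + 5) = -3 + (5 + O + O*a) = 2 + O + O*a)
R(X) = -2 - X - X² (R(X) = -(2 + X + X*X) = -(2 + X + X²) = -2 - X - X²)
(s(20, 59) - 38959)*(R(-71) + 27592) = (20 - 38959)*((-2 - 1*(-71) - 1*(-71)²) + 27592) = -38939*((-2 + 71 - 1*5041) + 27592) = -38939*((-2 + 71 - 5041) + 27592) = -38939*(-4972 + 27592) = -38939*22620 = -880800180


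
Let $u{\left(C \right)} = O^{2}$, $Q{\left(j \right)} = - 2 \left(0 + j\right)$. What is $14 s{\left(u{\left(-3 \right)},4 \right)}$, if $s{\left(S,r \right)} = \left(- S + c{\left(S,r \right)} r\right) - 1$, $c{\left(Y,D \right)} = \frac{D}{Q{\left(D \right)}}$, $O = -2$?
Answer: $-98$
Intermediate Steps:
$Q{\left(j \right)} = - 2 j$
$c{\left(Y,D \right)} = - \frac{1}{2}$ ($c{\left(Y,D \right)} = \frac{D}{\left(-2\right) D} = D \left(- \frac{1}{2 D}\right) = - \frac{1}{2}$)
$u{\left(C \right)} = 4$ ($u{\left(C \right)} = \left(-2\right)^{2} = 4$)
$s{\left(S,r \right)} = -1 - S - \frac{r}{2}$ ($s{\left(S,r \right)} = \left(- S - \frac{r}{2}\right) - 1 = -1 - S - \frac{r}{2}$)
$14 s{\left(u{\left(-3 \right)},4 \right)} = 14 \left(-1 - 4 - 2\right) = 14 \left(-7\right) = -98$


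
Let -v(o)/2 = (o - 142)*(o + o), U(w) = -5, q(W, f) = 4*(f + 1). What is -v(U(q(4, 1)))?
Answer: 2940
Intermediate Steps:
q(W, f) = 4 + 4*f (q(W, f) = 4*(1 + f) = 4 + 4*f)
v(o) = -4*o*(-142 + o) (v(o) = -2*(o - 142)*(o + o) = -2*(-142 + o)*2*o = -4*o*(-142 + o))
-v(U(q(4, 1))) = -4*(-5)*(142 - 1*(-5)) = -4*(-5)*(142 + 5) = -4*(-5)*147 = -1*(-2940) = 2940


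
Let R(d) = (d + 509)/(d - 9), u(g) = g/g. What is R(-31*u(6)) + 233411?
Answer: 4667981/20 ≈ 2.3340e+5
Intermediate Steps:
u(g) = 1
R(d) = (509 + d)/(-9 + d)
R(-31*u(6)) + 233411 = (509 - 31*1)/(-9 - 31*1) + 233411 = (509 - 31)/(-9 - 31) + 233411 = 478/(-40) + 233411 = -1/40*478 + 233411 = -239/20 + 233411 = 4667981/20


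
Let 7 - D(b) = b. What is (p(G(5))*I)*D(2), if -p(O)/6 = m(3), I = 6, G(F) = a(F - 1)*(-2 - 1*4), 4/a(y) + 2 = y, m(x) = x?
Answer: -540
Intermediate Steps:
D(b) = 7 - b
a(y) = 4/(-2 + y)
G(F) = -24/(-3 + F) (G(F) = (4/(-2 + (F - 1)))*(-2 - 1*4) = (4/(-2 + (-1 + F)))*(-2 - 4) = (4/(-3 + F))*(-6) = -24/(-3 + F))
p(O) = -18 (p(O) = -6*3 = -18)
(p(G(5))*I)*D(2) = (-18*6)*(7 - 1*2) = -108*(7 - 2) = -108*5 = -540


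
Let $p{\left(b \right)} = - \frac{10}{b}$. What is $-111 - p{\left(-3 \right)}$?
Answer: $- \frac{343}{3} \approx -114.33$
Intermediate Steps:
$-111 - p{\left(-3 \right)} = -111 - - \frac{10}{-3} = -111 - \left(-10\right) \left(- \frac{1}{3}\right) = -111 - \frac{10}{3} = - \frac{343}{3}$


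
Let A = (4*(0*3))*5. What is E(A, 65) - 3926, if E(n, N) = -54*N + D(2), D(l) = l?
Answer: -7434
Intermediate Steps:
A = 0 (A = (4*0)*5 = 0*5 = 0)
E(n, N) = 2 - 54*N (E(n, N) = -54*N + 2 = 2 - 54*N)
E(A, 65) - 3926 = (2 - 54*65) - 3926 = (2 - 3510) - 3926 = -3508 - 3926 = -7434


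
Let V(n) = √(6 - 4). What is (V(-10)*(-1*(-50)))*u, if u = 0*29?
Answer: 0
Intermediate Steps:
u = 0
V(n) = √2
(V(-10)*(-1*(-50)))*u = (√2*(-1*(-50)))*0 = (√2*50)*0 = (50*√2)*0 = 0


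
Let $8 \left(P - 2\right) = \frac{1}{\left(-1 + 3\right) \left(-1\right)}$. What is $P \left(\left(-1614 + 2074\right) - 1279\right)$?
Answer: $- \frac{25389}{16} \approx -1586.8$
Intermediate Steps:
$P = \frac{31}{16}$ ($P = 2 + \frac{1}{8 \left(-1 + 3\right) \left(-1\right)} = 2 + \frac{1}{8 \cdot 2 \left(-1\right)} = 2 + \frac{1}{8 \left(-2\right)} = 2 + \frac{1}{8} \left(- \frac{1}{2}\right) = 2 - \frac{1}{16} = \frac{31}{16} \approx 1.9375$)
$P \left(\left(-1614 + 2074\right) - 1279\right) = \frac{31 \left(\left(-1614 + 2074\right) - 1279\right)}{16} = \frac{31 \left(460 - 1279\right)}{16} = \frac{31}{16} \left(-819\right) = - \frac{25389}{16}$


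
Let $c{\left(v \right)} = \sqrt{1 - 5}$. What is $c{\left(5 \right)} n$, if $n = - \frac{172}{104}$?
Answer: $- \frac{43 i}{13} \approx - 3.3077 i$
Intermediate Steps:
$c{\left(v \right)} = 2 i$ ($c{\left(v \right)} = \sqrt{-4} = 2 i$)
$n = - \frac{43}{26}$ ($n = \left(-172\right) \frac{1}{104} = - \frac{43}{26} \approx -1.6538$)
$c{\left(5 \right)} n = 2 i \left(- \frac{43}{26}\right) = - \frac{43 i}{13}$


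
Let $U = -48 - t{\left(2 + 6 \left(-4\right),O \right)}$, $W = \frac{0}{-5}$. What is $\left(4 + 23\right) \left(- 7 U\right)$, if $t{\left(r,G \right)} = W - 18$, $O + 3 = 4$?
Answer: $5670$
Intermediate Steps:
$O = 1$ ($O = -3 + 4 = 1$)
$W = 0$ ($W = 0 \left(- \frac{1}{5}\right) = 0$)
$t{\left(r,G \right)} = -18$ ($t{\left(r,G \right)} = 0 - 18 = -18$)
$U = -30$ ($U = -48 - -18 = -48 + 18 = -30$)
$\left(4 + 23\right) \left(- 7 U\right) = \left(4 + 23\right) \left(\left(-7\right) \left(-30\right)\right) = 27 \cdot 210 = 5670$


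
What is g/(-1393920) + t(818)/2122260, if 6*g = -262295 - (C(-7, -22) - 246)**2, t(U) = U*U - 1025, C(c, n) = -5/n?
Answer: 16866085197077/47726605301760 ≈ 0.35339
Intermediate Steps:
t(U) = -1025 + U**2 (t(U) = U**2 - 1025 = -1025 + U**2)
g = -52062143/968 (g = (-262295 - (-5/(-22) - 246)**2)/6 = (-262295 - (-5*(-1/22) - 246)**2)/6 = (-262295 - (5/22 - 246)**2)/6 = (-262295 - (-5407/22)**2)/6 = (-262295 - 1*29235649/484)/6 = (-262295 - 29235649/484)/6 = (1/6)*(-156186429/484) = -52062143/968 ≈ -53783.)
g/(-1393920) + t(818)/2122260 = -52062143/968/(-1393920) + (-1025 + 818**2)/2122260 = -52062143/968*(-1/1393920) + (-1025 + 669124)*(1/2122260) = 52062143/1349314560 + 668099*(1/2122260) = 52062143/1349314560 + 668099/2122260 = 16866085197077/47726605301760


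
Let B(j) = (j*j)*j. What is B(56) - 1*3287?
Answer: 172329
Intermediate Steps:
B(j) = j³ (B(j) = j²*j = j³)
B(56) - 1*3287 = 56³ - 1*3287 = 175616 - 3287 = 172329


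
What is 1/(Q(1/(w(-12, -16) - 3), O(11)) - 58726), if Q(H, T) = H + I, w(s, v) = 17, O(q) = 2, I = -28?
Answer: -14/822555 ≈ -1.7020e-5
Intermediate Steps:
Q(H, T) = -28 + H (Q(H, T) = H - 28 = -28 + H)
1/(Q(1/(w(-12, -16) - 3), O(11)) - 58726) = 1/((-28 + 1/(17 - 3)) - 58726) = 1/((-28 + 1/14) - 58726) = 1/(-391/14 - 58726) = 1/(-822555/14) = -14/822555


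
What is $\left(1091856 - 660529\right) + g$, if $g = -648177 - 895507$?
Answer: $-1112357$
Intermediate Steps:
$g = -1543684$ ($g = -648177 - 895507 = -1543684$)
$\left(1091856 - 660529\right) + g = \left(1091856 - 660529\right) - 1543684 = 431327 - 1543684 = -1112357$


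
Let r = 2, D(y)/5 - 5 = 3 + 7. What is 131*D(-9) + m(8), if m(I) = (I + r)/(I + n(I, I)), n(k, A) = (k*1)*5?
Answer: 235805/24 ≈ 9825.2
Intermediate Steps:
n(k, A) = 5*k (n(k, A) = k*5 = 5*k)
D(y) = 75 (D(y) = 25 + 5*(3 + 7) = 25 + 5*10 = 25 + 50 = 75)
m(I) = (2 + I)/(6*I) (m(I) = (I + 2)/(I + 5*I) = (2 + I)/((6*I)) = (2 + I)*(1/(6*I)) = (2 + I)/(6*I))
131*D(-9) + m(8) = 131*75 + (⅙)*(2 + 8)/8 = 9825 + (⅙)*(⅛)*10 = 9825 + 5/24 = 235805/24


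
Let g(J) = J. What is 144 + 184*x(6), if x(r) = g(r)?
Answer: 1248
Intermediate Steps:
x(r) = r
144 + 184*x(6) = 144 + 184*6 = 144 + 1104 = 1248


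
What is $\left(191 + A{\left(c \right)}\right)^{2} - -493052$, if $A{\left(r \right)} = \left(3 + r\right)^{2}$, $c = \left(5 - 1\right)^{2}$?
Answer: $797756$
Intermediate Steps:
$c = 16$ ($c = 4^{2} = 16$)
$\left(191 + A{\left(c \right)}\right)^{2} - -493052 = \left(191 + \left(3 + 16\right)^{2}\right)^{2} - -493052 = \left(191 + 19^{2}\right)^{2} + 493052 = \left(191 + 361\right)^{2} + 493052 = 552^{2} + 493052 = 304704 + 493052 = 797756$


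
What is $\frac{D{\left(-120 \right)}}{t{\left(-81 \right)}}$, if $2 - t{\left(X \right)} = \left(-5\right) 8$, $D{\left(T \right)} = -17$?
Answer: $- \frac{17}{42} \approx -0.40476$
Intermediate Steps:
$t{\left(X \right)} = 42$ ($t{\left(X \right)} = 2 - \left(-5\right) 8 = 2 - -40 = 2 + 40 = 42$)
$\frac{D{\left(-120 \right)}}{t{\left(-81 \right)}} = - \frac{17}{42}$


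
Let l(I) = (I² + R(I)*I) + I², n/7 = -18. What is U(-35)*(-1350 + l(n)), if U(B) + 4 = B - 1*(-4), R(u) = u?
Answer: -1619730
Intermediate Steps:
n = -126 (n = 7*(-18) = -126)
U(B) = B (U(B) = -4 + (B - 1*(-4)) = -4 + (B + 4) = -4 + (4 + B) = B)
l(I) = 3*I² (l(I) = (I² + I*I) + I² = (I² + I²) + I² = 2*I² + I² = 3*I²)
U(-35)*(-1350 + l(n)) = -35*(-1350 + 3*(-126)²) = -35*(-1350 + 3*15876) = -35*(-1350 + 47628) = -35*46278 = -1619730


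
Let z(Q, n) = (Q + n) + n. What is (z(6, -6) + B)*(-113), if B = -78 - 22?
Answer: 11978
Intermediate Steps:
z(Q, n) = Q + 2*n
B = -100
(z(6, -6) + B)*(-113) = ((6 + 2*(-6)) - 100)*(-113) = ((6 - 12) - 100)*(-113) = (-6 - 100)*(-113) = -106*(-113) = 11978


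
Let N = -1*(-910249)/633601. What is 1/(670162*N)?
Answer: 633601/610014290338 ≈ 1.0387e-6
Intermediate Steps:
N = 910249/633601 (N = 910249*(1/633601) = 910249/633601 ≈ 1.4366)
1/(670162*N) = 1/(670162*(910249/633601)) = (1/670162)*(633601/910249) = 633601/610014290338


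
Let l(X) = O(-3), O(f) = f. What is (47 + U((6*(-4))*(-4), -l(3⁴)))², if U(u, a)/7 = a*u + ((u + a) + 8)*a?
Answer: 18576100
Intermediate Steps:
l(X) = -3
U(u, a) = 7*a*u + 7*a*(8 + a + u) (U(u, a) = 7*(a*u + ((u + a) + 8)*a) = 7*(a*u + ((a + u) + 8)*a) = 7*(a*u + (8 + a + u)*a) = 7*(a*u + a*(8 + a + u)) = 7*a*u + 7*a*(8 + a + u))
(47 + U((6*(-4))*(-4), -l(3⁴)))² = (47 + 7*(-1*(-3))*(8 - 1*(-3) + 2*((6*(-4))*(-4))))² = (47 + 7*3*(8 + 3 + 2*(-24*(-4))))² = (47 + 7*3*(8 + 3 + 2*96))² = (47 + 7*3*(8 + 3 + 192))² = (47 + 7*3*203)² = (47 + 4263)² = 4310² = 18576100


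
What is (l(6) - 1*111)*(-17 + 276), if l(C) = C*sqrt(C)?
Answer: -28749 + 1554*sqrt(6) ≈ -24943.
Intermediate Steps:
l(C) = C**(3/2)
(l(6) - 1*111)*(-17 + 276) = (6**(3/2) - 1*111)*(-17 + 276) = (6*sqrt(6) - 111)*259 = (-111 + 6*sqrt(6))*259 = -28749 + 1554*sqrt(6)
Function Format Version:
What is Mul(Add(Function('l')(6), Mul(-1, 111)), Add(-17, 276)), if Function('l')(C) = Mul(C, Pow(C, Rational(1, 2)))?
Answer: Add(-28749, Mul(1554, Pow(6, Rational(1, 2)))) ≈ -24943.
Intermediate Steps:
Function('l')(C) = Pow(C, Rational(3, 2))
Mul(Add(Function('l')(6), Mul(-1, 111)), Add(-17, 276)) = Mul(Add(Pow(6, Rational(3, 2)), Mul(-1, 111)), Add(-17, 276)) = Mul(Add(Mul(6, Pow(6, Rational(1, 2))), -111), 259) = Mul(Add(-111, Mul(6, Pow(6, Rational(1, 2)))), 259) = Add(-28749, Mul(1554, Pow(6, Rational(1, 2))))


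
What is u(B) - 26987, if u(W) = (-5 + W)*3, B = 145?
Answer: -26567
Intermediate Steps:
u(W) = -15 + 3*W
u(B) - 26987 = (-15 + 3*145) - 26987 = (-15 + 435) - 26987 = 420 - 26987 = -26567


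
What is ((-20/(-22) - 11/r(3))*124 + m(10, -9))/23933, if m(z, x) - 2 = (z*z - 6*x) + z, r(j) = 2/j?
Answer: -19440/263263 ≈ -0.073843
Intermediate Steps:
m(z, x) = 2 + z + z² - 6*x (m(z, x) = 2 + ((z*z - 6*x) + z) = 2 + ((z² - 6*x) + z) = 2 + (z + z² - 6*x) = 2 + z + z² - 6*x)
((-20/(-22) - 11/r(3))*124 + m(10, -9))/23933 = ((-20/(-22) - 11/(2/3))*124 + (2 + 10 + 10² - 6*(-9)))/23933 = ((-20*(-1/22) - 11/(2*(⅓)))*124 + (2 + 10 + 100 + 54))*(1/23933) = ((10/11 - 11/⅔)*124 + 166)*(1/23933) = ((10/11 - 11*3/2)*124 + 166)*(1/23933) = ((10/11 - 33/2)*124 + 166)*(1/23933) = (-343/22*124 + 166)*(1/23933) = (-21266/11 + 166)*(1/23933) = -19440/11*1/23933 = -19440/263263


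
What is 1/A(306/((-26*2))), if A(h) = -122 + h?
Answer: -26/3325 ≈ -0.0078195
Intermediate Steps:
1/A(306/((-26*2))) = 1/(-122 + 306/((-26*2))) = 1/(-122 + 306/(-52)) = 1/(-122 + 306*(-1/52)) = 1/(-122 - 153/26) = 1/(-3325/26) = -26/3325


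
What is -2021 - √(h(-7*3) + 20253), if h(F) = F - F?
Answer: -2021 - √20253 ≈ -2163.3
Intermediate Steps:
h(F) = 0
-2021 - √(h(-7*3) + 20253) = -2021 - √(0 + 20253) = -2021 - √20253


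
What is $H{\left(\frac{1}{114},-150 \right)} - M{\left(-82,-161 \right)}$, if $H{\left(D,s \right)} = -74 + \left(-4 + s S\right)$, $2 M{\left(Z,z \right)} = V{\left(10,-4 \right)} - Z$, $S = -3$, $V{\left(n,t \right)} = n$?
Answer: $326$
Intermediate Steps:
$M{\left(Z,z \right)} = 5 - \frac{Z}{2}$ ($M{\left(Z,z \right)} = \frac{10 - Z}{2} = 5 - \frac{Z}{2}$)
$H{\left(D,s \right)} = -78 - 3 s$ ($H{\left(D,s \right)} = -74 + \left(-4 + s \left(-3\right)\right) = -74 - \left(4 + 3 s\right) = -78 - 3 s$)
$H{\left(\frac{1}{114},-150 \right)} - M{\left(-82,-161 \right)} = \left(-78 - -450\right) - \left(5 - -41\right) = \left(-78 + 450\right) - \left(5 + 41\right) = 372 - 46 = 326$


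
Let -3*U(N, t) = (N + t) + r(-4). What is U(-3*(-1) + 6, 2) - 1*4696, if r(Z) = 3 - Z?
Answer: -4702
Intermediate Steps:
U(N, t) = -7/3 - N/3 - t/3 (U(N, t) = -((N + t) + (3 - 1*(-4)))/3 = -((N + t) + (3 + 4))/3 = -((N + t) + 7)/3 = -(7 + N + t)/3 = -7/3 - N/3 - t/3)
U(-3*(-1) + 6, 2) - 1*4696 = (-7/3 - (-3*(-1) + 6)/3 - ⅓*2) - 1*4696 = (-7/3 - (3 + 6)/3 - ⅔) - 4696 = (-7/3 - ⅓*9 - ⅔) - 4696 = (-7/3 - 3 - ⅔) - 4696 = -6 - 4696 = -4702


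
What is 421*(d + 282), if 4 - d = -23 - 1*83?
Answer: 165032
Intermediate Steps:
d = 110 (d = 4 - (-23 - 1*83) = 4 - (-23 - 83) = 4 - 1*(-106) = 4 + 106 = 110)
421*(d + 282) = 421*(110 + 282) = 421*392 = 165032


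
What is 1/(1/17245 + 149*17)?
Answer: 17245/43681586 ≈ 0.00039479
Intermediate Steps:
1/(1/17245 + 149*17) = 1/(1/17245 + 2533) = 1/(43681586/17245) = 17245/43681586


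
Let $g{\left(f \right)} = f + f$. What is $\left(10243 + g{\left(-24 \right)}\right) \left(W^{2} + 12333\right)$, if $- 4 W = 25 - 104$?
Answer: $\frac{2075385955}{16} \approx 1.2971 \cdot 10^{8}$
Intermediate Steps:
$W = \frac{79}{4}$ ($W = - \frac{25 - 104}{4} = \left(- \frac{1}{4}\right) \left(-79\right) = \frac{79}{4} \approx 19.75$)
$g{\left(f \right)} = 2 f$
$\left(10243 + g{\left(-24 \right)}\right) \left(W^{2} + 12333\right) = \left(10243 + 2 \left(-24\right)\right) \left(\left(\frac{79}{4}\right)^{2} + 12333\right) = \left(10243 - 48\right) \left(\frac{6241}{16} + 12333\right) = 10195 \cdot \frac{203569}{16} = \frac{2075385955}{16}$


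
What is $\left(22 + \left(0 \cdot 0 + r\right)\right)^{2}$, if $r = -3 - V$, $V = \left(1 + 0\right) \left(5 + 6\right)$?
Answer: $64$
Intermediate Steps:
$V = 11$ ($V = 1 \cdot 11 = 11$)
$r = -14$ ($r = -3 - 11 = -14$)
$\left(22 + \left(0 \cdot 0 + r\right)\right)^{2} = \left(22 + \left(0 \cdot 0 - 14\right)\right)^{2} = \left(22 + \left(0 - 14\right)\right)^{2} = \left(22 - 14\right)^{2} = 8^{2} = 64$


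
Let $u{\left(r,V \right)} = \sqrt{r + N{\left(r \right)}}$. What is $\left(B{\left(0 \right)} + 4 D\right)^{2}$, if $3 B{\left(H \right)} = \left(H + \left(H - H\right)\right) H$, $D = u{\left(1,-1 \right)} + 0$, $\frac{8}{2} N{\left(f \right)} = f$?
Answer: $20$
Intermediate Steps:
$N{\left(f \right)} = \frac{f}{4}$
$u{\left(r,V \right)} = \frac{\sqrt{5} \sqrt{r}}{2}$ ($u{\left(r,V \right)} = \sqrt{r + \frac{r}{4}} = \sqrt{\frac{5 r}{4}} = \frac{\sqrt{5} \sqrt{r}}{2}$)
$D = \frac{\sqrt{5}}{2}$ ($D = \frac{\sqrt{5} \sqrt{1}}{2} + 0 = \frac{1}{2} \sqrt{5} \cdot 1 + 0 = \frac{\sqrt{5}}{2} + 0 = \frac{\sqrt{5}}{2} \approx 1.118$)
$B{\left(H \right)} = \frac{H^{2}}{3}$ ($B{\left(H \right)} = \frac{\left(H + \left(H - H\right)\right) H}{3} = \frac{\left(H + 0\right) H}{3} = \frac{H H}{3} = \frac{H^{2}}{3}$)
$\left(B{\left(0 \right)} + 4 D\right)^{2} = \left(\frac{0^{2}}{3} + 4 \frac{\sqrt{5}}{2}\right)^{2} = \left(\frac{1}{3} \cdot 0 + 2 \sqrt{5}\right)^{2} = \left(0 + 2 \sqrt{5}\right)^{2} = \left(2 \sqrt{5}\right)^{2} = 20$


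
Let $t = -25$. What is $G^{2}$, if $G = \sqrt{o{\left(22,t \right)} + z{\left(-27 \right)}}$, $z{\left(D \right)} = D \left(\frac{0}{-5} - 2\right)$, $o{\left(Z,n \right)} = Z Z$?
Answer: $538$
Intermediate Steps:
$o{\left(Z,n \right)} = Z^{2}$
$z{\left(D \right)} = - 2 D$ ($z{\left(D \right)} = D \left(0 \left(- \frac{1}{5}\right) - 2\right) = D \left(0 - 2\right) = D \left(-2\right) = - 2 D$)
$G = \sqrt{538}$ ($G = \sqrt{22^{2} - -54} = \sqrt{484 + 54} = \sqrt{538} \approx 23.195$)
$G^{2} = \left(\sqrt{538}\right)^{2} = 538$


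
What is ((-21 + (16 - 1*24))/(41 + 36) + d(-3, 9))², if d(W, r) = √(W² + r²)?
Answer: 534451/5929 - 174*√10/77 ≈ 82.996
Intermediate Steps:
((-21 + (16 - 1*24))/(41 + 36) + d(-3, 9))² = ((-21 + (16 - 1*24))/(41 + 36) + √((-3)² + 9²))² = ((-21 + (16 - 24))/77 + √(9 + 81))² = ((-21 - 8)*(1/77) + √90)² = (-29*1/77 + 3*√10)² = (-29/77 + 3*√10)²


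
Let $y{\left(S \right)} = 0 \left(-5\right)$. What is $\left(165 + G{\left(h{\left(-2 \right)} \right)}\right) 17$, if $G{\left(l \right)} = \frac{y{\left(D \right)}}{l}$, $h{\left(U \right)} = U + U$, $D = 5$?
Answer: $2805$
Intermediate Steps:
$h{\left(U \right)} = 2 U$
$y{\left(S \right)} = 0$
$G{\left(l \right)} = 0$ ($G{\left(l \right)} = \frac{0}{l} = 0$)
$\left(165 + G{\left(h{\left(-2 \right)} \right)}\right) 17 = \left(165 + 0\right) 17 = 165 \cdot 17 = 2805$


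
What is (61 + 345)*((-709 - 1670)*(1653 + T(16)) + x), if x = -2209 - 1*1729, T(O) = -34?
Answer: -1565348834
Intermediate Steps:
x = -3938 (x = -2209 - 1729 = -3938)
(61 + 345)*((-709 - 1670)*(1653 + T(16)) + x) = (61 + 345)*((-709 - 1670)*(1653 - 34) - 3938) = 406*(-2379*1619 - 3938) = 406*(-3851601 - 3938) = 406*(-3855539) = -1565348834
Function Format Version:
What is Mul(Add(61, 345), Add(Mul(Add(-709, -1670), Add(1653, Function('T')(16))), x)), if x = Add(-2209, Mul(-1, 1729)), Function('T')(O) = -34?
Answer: -1565348834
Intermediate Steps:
x = -3938 (x = Add(-2209, -1729) = -3938)
Mul(Add(61, 345), Add(Mul(Add(-709, -1670), Add(1653, Function('T')(16))), x)) = Mul(Add(61, 345), Add(Mul(Add(-709, -1670), Add(1653, -34)), -3938)) = Mul(406, Add(Mul(-2379, 1619), -3938)) = Mul(406, Add(-3851601, -3938)) = Mul(406, -3855539) = -1565348834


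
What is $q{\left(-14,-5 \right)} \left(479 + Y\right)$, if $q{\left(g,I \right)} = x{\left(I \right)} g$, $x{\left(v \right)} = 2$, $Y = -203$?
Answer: $-7728$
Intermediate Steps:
$q{\left(g,I \right)} = 2 g$
$q{\left(-14,-5 \right)} \left(479 + Y\right) = 2 \left(-14\right) \left(479 - 203\right) = \left(-28\right) 276 = -7728$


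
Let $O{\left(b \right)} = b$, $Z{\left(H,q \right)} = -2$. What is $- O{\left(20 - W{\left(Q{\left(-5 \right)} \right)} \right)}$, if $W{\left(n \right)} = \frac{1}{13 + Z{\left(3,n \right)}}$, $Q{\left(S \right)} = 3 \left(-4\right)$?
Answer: $- \frac{219}{11} \approx -19.909$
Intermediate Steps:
$Q{\left(S \right)} = -12$
$W{\left(n \right)} = \frac{1}{11}$ ($W{\left(n \right)} = \frac{1}{13 - 2} = \frac{1}{11}$)
$- O{\left(20 - W{\left(Q{\left(-5 \right)} \right)} \right)} = - (20 - \frac{1}{11}) = \left(-1\right) \frac{219}{11} = - \frac{219}{11}$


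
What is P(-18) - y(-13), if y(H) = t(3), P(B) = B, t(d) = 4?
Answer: -22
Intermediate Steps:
y(H) = 4
P(-18) - y(-13) = -18 - 1*4 = -18 - 4 = -22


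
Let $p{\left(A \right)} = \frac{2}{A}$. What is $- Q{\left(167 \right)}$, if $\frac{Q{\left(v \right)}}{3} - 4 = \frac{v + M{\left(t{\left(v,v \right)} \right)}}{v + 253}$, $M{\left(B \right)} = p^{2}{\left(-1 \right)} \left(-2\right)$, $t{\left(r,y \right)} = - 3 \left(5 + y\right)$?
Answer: $- \frac{1839}{140} \approx -13.136$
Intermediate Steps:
$t{\left(r,y \right)} = -15 - 3 y$
$M{\left(B \right)} = -8$ ($M{\left(B \right)} = \left(\frac{2}{-1}\right)^{2} \left(-2\right) = \left(2 \left(-1\right)\right)^{2} \left(-2\right) = \left(-2\right)^{2} \left(-2\right) = 4 \left(-2\right) = -8$)
$Q{\left(v \right)} = 12 + \frac{3 \left(-8 + v\right)}{253 + v}$ ($Q{\left(v \right)} = 12 + 3 \frac{v - 8}{v + 253} = 12 + 3 \frac{-8 + v}{253 + v} = 12 + \frac{3 \left(-8 + v\right)}{253 + v}$)
$- Q{\left(167 \right)} = - \frac{3 \left(1004 + 5 \cdot 167\right)}{253 + 167} = - \frac{3 \left(1004 + 835\right)}{420} = - \frac{3 \cdot 1839}{420} = \left(-1\right) \frac{1839}{140} = - \frac{1839}{140}$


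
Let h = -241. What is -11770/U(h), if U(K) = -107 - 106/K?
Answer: 2836570/25681 ≈ 110.45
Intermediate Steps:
-11770/U(h) = -11770/(-107 - 106/(-241)) = -11770/(-107 - 106*(-1/241)) = -11770/(-107 + 106/241) = -11770/(-25681/241) = -11770*(-241/25681) = 2836570/25681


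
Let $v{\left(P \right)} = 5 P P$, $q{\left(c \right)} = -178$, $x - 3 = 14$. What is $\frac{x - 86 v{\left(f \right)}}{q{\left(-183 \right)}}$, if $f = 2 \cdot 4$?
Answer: $\frac{27503}{178} \approx 154.51$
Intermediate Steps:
$x = 17$ ($x = 3 + 14 = 17$)
$f = 8$
$v{\left(P \right)} = 5 P^{2}$
$\frac{x - 86 v{\left(f \right)}}{q{\left(-183 \right)}} = \frac{17 - 86 \cdot 5 \cdot 8^{2}}{-178} = \left(17 - 86 \cdot 5 \cdot 64\right) \left(- \frac{1}{178}\right) = \left(17 - 27520\right) \left(- \frac{1}{178}\right) = \left(-27503\right) \left(- \frac{1}{178}\right) = \frac{27503}{178}$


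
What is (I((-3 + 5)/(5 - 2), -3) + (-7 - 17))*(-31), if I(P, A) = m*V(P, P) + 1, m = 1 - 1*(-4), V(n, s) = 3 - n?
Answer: 1054/3 ≈ 351.33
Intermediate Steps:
m = 5 (m = 1 + 4 = 5)
I(P, A) = 16 - 5*P (I(P, A) = 5*(3 - P) + 1 = (15 - 5*P) + 1 = 16 - 5*P)
(I((-3 + 5)/(5 - 2), -3) + (-7 - 17))*(-31) = ((16 - 5*(-3 + 5)/(5 - 2)) + (-7 - 17))*(-31) = ((16 - 10/3) - 24)*(-31) = (38/3 - 24)*(-31) = -34/3*(-31) = 1054/3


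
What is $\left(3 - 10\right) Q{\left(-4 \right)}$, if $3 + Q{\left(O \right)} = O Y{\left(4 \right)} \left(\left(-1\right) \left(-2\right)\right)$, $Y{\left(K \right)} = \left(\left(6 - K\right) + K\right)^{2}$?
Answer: $2037$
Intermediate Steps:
$Y{\left(K \right)} = 36$ ($Y{\left(K \right)} = 6^{2} = 36$)
$Q{\left(O \right)} = -3 + 72 O$ ($Q{\left(O \right)} = -3 + O 36 \left(\left(-1\right) \left(-2\right)\right) = -3 + 36 O 2 = -3 + 72 O$)
$\left(3 - 10\right) Q{\left(-4 \right)} = \left(3 - 10\right) \left(-3 + 72 \left(-4\right)\right) = - 7 \left(-3 - 288\right) = \left(-7\right) \left(-291\right) = 2037$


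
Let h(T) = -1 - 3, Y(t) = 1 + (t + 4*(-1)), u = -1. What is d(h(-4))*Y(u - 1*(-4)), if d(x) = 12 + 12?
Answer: 0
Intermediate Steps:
Y(t) = -3 + t (Y(t) = 1 + (t - 4) = 1 + (-4 + t) = -3 + t)
h(T) = -4
d(x) = 24
d(h(-4))*Y(u - 1*(-4)) = 24*(-3 + (-1 - 1*(-4))) = 24*(-3 + (-1 + 4)) = 24*(-3 + 3) = 24*0 = 0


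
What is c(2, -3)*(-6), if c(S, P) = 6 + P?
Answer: -18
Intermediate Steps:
c(2, -3)*(-6) = (6 - 3)*(-6) = 3*(-6) = -18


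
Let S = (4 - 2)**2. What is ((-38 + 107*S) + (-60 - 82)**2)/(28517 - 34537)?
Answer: -239/70 ≈ -3.4143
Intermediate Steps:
S = 4 (S = 2**2 = 4)
((-38 + 107*S) + (-60 - 82)**2)/(28517 - 34537) = ((-38 + 107*4) + (-60 - 82)**2)/(28517 - 34537) = ((-38 + 428) + (-142)**2)/(-6020) = (390 + 20164)*(-1/6020) = 20554*(-1/6020) = -239/70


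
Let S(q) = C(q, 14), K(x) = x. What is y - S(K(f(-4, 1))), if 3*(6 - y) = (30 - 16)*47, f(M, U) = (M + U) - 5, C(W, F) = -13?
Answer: -601/3 ≈ -200.33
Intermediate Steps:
f(M, U) = -5 + M + U
S(q) = -13
y = -640/3 (y = 6 - (30 - 16)*47/3 = 6 - 14*47/3 = 6 - ⅓*658 = 6 - 658/3 = -640/3 ≈ -213.33)
y - S(K(f(-4, 1))) = -640/3 - 1*(-13) = -640/3 + 13 = -601/3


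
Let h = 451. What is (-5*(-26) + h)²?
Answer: 337561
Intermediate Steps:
(-5*(-26) + h)² = (-5*(-26) + 451)² = (130 + 451)² = 581² = 337561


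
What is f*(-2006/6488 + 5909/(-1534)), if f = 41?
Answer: -424501659/2488148 ≈ -170.61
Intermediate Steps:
f*(-2006/6488 + 5909/(-1534)) = 41*(-2006/6488 + 5909/(-1534)) = 41*(-2006*1/6488 + 5909*(-1/1534)) = 41*(-1003/3244 - 5909/1534) = 41*(-10353699/2488148) = -424501659/2488148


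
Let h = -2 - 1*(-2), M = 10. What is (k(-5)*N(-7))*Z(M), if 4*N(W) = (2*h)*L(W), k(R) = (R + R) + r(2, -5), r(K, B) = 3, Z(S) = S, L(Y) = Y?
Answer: 0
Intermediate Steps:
h = 0 (h = -2 + 2 = 0)
k(R) = 3 + 2*R (k(R) = (R + R) + 3 = 2*R + 3 = 3 + 2*R)
N(W) = 0 (N(W) = ((2*0)*W)/4 = (0*W)/4 = (¼)*0 = 0)
(k(-5)*N(-7))*Z(M) = ((3 + 2*(-5))*0)*10 = ((3 - 10)*0)*10 = -7*0*10 = 0*10 = 0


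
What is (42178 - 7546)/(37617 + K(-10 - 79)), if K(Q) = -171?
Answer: 5772/6241 ≈ 0.92485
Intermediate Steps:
(42178 - 7546)/(37617 + K(-10 - 79)) = (42178 - 7546)/(37617 - 171) = 34632/37446 = 34632*(1/37446) = 5772/6241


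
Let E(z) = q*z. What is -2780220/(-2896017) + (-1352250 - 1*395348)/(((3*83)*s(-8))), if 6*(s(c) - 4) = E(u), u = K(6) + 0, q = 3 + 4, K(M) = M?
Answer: -1684486164862/2644063521 ≈ -637.08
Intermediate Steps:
q = 7
u = 6 (u = 6 + 0 = 6)
E(z) = 7*z
s(c) = 11 (s(c) = 4 + (7*6)/6 = 4 + (⅙)*42 = 4 + 7 = 11)
-2780220/(-2896017) + (-1352250 - 1*395348)/(((3*83)*s(-8))) = -2780220/(-2896017) + (-1352250 - 1*395348)/(((3*83)*11)) = -2780220*(-1/2896017) + (-1352250 - 395348)/((249*11)) = 926740/965339 - 1747598/2739 = -1684486164862/2644063521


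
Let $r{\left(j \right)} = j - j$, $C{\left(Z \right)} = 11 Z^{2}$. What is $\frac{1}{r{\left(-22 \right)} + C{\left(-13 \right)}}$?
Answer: $\frac{1}{1859} \approx 0.00053792$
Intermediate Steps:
$r{\left(j \right)} = 0$
$\frac{1}{r{\left(-22 \right)} + C{\left(-13 \right)}} = \frac{1}{0 + 11 \left(-13\right)^{2}} = \frac{1}{0 + 11 \cdot 169} = \frac{1}{0 + 1859} = \frac{1}{1859}$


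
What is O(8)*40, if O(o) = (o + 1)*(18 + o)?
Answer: 9360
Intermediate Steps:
O(o) = (1 + o)*(18 + o)
O(8)*40 = (18 + 8² + 19*8)*40 = (18 + 64 + 152)*40 = 234*40 = 9360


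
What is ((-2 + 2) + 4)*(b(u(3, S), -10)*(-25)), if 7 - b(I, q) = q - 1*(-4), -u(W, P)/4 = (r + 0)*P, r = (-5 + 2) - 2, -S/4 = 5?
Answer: -1300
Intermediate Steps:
S = -20 (S = -4*5 = -20)
r = -5 (r = -3 - 2 = -5)
u(W, P) = 20*P (u(W, P) = -4*(-5 + 0)*P = -(-20)*P = 20*P)
b(I, q) = 3 - q (b(I, q) = 7 - (q - 1*(-4)) = 7 - (q + 4) = 7 - (4 + q) = 7 + (-4 - q) = 3 - q)
((-2 + 2) + 4)*(b(u(3, S), -10)*(-25)) = ((-2 + 2) + 4)*((3 - 1*(-10))*(-25)) = (0 + 4)*((3 + 10)*(-25)) = 4*(13*(-25)) = 4*(-325) = -1300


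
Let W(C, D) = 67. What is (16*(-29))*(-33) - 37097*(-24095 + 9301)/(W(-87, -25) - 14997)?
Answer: -160102429/7465 ≈ -21447.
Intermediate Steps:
(16*(-29))*(-33) - 37097*(-24095 + 9301)/(W(-87, -25) - 14997) = (16*(-29))*(-33) - 37097*(-24095 + 9301)/(67 - 14997) = -464*(-33) - 37097/((-14930/(-14794))) = 15312 - 37097/((-14930*(-1/14794))) = 15312 - 37097/7465/7397 = 15312 - 37097*7397/7465 = 15312 - 274406509/7465 = -160102429/7465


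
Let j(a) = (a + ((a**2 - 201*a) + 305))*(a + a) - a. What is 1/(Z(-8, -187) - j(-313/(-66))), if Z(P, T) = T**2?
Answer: 143748/5874086489 ≈ 2.4472e-5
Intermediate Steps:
j(a) = -a + 2*a*(305 + a**2 - 200*a) (j(a) = (a + (305 + a**2 - 201*a))*(2*a) - a = (305 + a**2 - 200*a)*(2*a) - a = 2*a*(305 + a**2 - 200*a) - a = -a + 2*a*(305 + a**2 - 200*a))
1/(Z(-8, -187) - j(-313/(-66))) = 1/((-187)**2 - (-313/(-66))*(609 - (-125200)/(-66) + 2*(-313/(-66))**2)) = 1/(34969 - (-313*(-1/66))*(609 - (-125200)*(-1)/66 + 2*(-313*(-1/66))**2)) = 1/(34969 - 313*(609 - 400*313/66 + 2*(313/66)**2)/66) = 1/(34969 - 313*(609 - 62600/33 + 2*(97969/4356))/66) = 1/(34969 - 313*(609 - 62600/33 + 97969/2178)/66) = 1/(34969 - 313*(-2707229)/(66*2178)) = 1/(34969 - 1*(-847362677/143748)) = 1/(34969 + 847362677/143748) = 1/(5874086489/143748) = 143748/5874086489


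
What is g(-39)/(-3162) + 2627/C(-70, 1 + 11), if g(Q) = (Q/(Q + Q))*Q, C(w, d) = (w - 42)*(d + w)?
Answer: 1405541/3423392 ≈ 0.41057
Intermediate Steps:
C(w, d) = (-42 + w)*(d + w)
g(Q) = Q/2 (g(Q) = (Q/((2*Q)))*Q = (Q*(1/(2*Q)))*Q = Q/2)
g(-39)/(-3162) + 2627/C(-70, 1 + 11) = ((½)*(-39))/(-3162) + 2627/((-70)² - 42*(1 + 11) - 42*(-70) + (1 + 11)*(-70)) = -39/2*(-1/3162) + 2627/(4900 - 42*12 + 2940 + 12*(-70)) = 13/2108 + 2627/(4900 - 504 + 2940 - 840) = 13/2108 + 2627/6496 = 1405541/3423392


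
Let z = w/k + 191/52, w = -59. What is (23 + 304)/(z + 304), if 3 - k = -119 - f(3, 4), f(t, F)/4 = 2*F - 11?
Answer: 935220/878411 ≈ 1.0647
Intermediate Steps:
f(t, F) = -44 + 8*F (f(t, F) = 4*(2*F - 11) = 4*(-11 + 2*F) = -44 + 8*F)
k = 110 (k = 3 - (-119 - (-44 + 8*4)) = 3 - (-119 - (-44 + 32)) = 3 - (-119 - 1*(-12)) = 3 - (-119 + 12) = 3 - 1*(-107) = 3 + 107 = 110)
z = 8971/2860 (z = -59/110 + 191/52 = 8971/2860 ≈ 3.1367)
(23 + 304)/(z + 304) = (23 + 304)/(8971/2860 + 304) = 327/(878411/2860) = 327*(2860/878411) = 935220/878411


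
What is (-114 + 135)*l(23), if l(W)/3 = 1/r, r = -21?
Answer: -3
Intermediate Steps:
l(W) = -⅐ (l(W) = 3/(-21) = 3*(-1/21) = -⅐)
(-114 + 135)*l(23) = (-114 + 135)*(-⅐) = 21*(-⅐) = -3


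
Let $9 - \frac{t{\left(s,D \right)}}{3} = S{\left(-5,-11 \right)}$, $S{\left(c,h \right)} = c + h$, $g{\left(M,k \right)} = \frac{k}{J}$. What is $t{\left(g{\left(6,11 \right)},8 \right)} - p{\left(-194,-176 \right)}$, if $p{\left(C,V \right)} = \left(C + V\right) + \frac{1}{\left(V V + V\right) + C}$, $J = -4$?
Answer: $\frac{13619669}{30606} \approx 445.0$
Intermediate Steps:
$g{\left(M,k \right)} = - \frac{k}{4}$ ($g{\left(M,k \right)} = \frac{k}{-4} = k \left(- \frac{1}{4}\right) = - \frac{k}{4}$)
$p{\left(C,V \right)} = C + V + \frac{1}{C + V + V^{2}}$ ($p{\left(C,V \right)} = \left(C + V\right) + \frac{1}{\left(V^{2} + V\right) + C} = \left(C + V\right) + \frac{1}{\left(V + V^{2}\right) + C} = \left(C + V\right) + \frac{1}{C + V + V^{2}} = C + V + \frac{1}{C + V + V^{2}}$)
$t{\left(s,D \right)} = 75$ ($t{\left(s,D \right)} = 27 - 3 \left(-5 - 11\right) = 27 - -48 = 27 + 48 = 75$)
$t{\left(g{\left(6,11 \right)},8 \right)} - p{\left(-194,-176 \right)} = 75 - \frac{1 + \left(-194\right)^{2} + \left(-176\right)^{2} + \left(-176\right)^{3} - 194 \left(-176\right)^{2} + 2 \left(-194\right) \left(-176\right)}{-194 - 176 + \left(-176\right)^{2}} = 75 - \frac{1 + 37636 + 30976 - 5451776 - 6009344 + 68288}{-194 - 176 + 30976} = 75 - \frac{1 + 37636 + 30976 - 5451776 - 6009344 + 68288}{30606} = 75 - \frac{1}{30606} \left(-11324219\right) = 75 - - \frac{11324219}{30606} = 75 + \frac{11324219}{30606} = \frac{13619669}{30606}$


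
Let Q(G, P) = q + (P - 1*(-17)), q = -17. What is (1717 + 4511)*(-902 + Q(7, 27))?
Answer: -5449500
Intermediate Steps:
Q(G, P) = P (Q(G, P) = -17 + (P - 1*(-17)) = -17 + (P + 17) = -17 + (17 + P) = P)
(1717 + 4511)*(-902 + Q(7, 27)) = (1717 + 4511)*(-902 + 27) = 6228*(-875) = -5449500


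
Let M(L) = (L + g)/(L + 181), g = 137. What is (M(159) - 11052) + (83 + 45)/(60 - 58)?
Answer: -933906/85 ≈ -10987.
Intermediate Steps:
M(L) = (137 + L)/(181 + L) (M(L) = (L + 137)/(L + 181) = (137 + L)/(181 + L))
(M(159) - 11052) + (83 + 45)/(60 - 58) = ((137 + 159)/(181 + 159) - 11052) + (83 + 45)/(60 - 58) = (296/340 - 11052) + 128/2 = ((1/340)*296 - 11052) + (½)*128 = (74/85 - 11052) + 64 = -939346/85 + 64 = -933906/85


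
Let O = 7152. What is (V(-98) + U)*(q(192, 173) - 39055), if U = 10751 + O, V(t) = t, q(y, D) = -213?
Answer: -699166740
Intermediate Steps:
U = 17903 (U = 10751 + 7152 = 17903)
(V(-98) + U)*(q(192, 173) - 39055) = (-98 + 17903)*(-213 - 39055) = 17805*(-39268) = -699166740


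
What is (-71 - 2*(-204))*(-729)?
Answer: -245673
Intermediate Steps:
(-71 - 2*(-204))*(-729) = (-71 + 408)*(-729) = 337*(-729) = -245673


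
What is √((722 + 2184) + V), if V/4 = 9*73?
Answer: √5534 ≈ 74.391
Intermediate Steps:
V = 2628 (V = 4*(9*73) = 4*657 = 2628)
√((722 + 2184) + V) = √((722 + 2184) + 2628) = √(2906 + 2628) = √5534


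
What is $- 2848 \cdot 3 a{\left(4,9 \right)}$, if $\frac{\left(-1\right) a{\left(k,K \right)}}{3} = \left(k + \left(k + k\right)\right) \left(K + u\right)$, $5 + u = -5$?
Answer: $-307584$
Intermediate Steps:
$u = -10$ ($u = -5 - 5 = -10$)
$a{\left(k,K \right)} = - 9 k \left(-10 + K\right)$ ($a{\left(k,K \right)} = - 3 \left(k + \left(k + k\right)\right) \left(K - 10\right) = - 3 \left(k + 2 k\right) \left(-10 + K\right) = - 3 \cdot 3 k \left(-10 + K\right) = - 9 k \left(-10 + K\right)$)
$- 2848 \cdot 3 a{\left(4,9 \right)} = - 2848 \cdot 3 \cdot 9 \cdot 4 \left(10 - 9\right) = - 2848 \cdot 3 \cdot 9 \cdot 4 \cdot 1 = - 2848 \cdot 3 \cdot 36 = \left(-2848\right) 108 = -307584$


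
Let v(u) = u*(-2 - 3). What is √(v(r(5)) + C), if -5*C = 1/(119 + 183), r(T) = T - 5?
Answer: I*√1510/1510 ≈ 0.025734*I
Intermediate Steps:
r(T) = -5 + T
C = -1/1510 (C = -1/(5*(119 + 183)) = -⅕/302 = -⅕*1/302 = -1/1510 ≈ -0.00066225)
v(u) = -5*u (v(u) = u*(-5) = -5*u)
√(v(r(5)) + C) = √(-5*(-5 + 5) - 1/1510) = √(-5*0 - 1/1510) = √(0 - 1/1510) = √(-1/1510) = I*√1510/1510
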